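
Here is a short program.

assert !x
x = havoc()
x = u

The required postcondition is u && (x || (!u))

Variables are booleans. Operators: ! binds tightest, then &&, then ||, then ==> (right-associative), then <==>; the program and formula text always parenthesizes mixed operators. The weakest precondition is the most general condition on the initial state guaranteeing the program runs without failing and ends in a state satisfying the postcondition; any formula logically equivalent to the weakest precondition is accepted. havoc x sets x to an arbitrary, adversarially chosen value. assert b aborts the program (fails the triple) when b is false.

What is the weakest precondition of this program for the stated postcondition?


Working backward. After the program, u && (x || (!u)) must hold.
Before x := u: u
Before havoc x: u
Before assert !x: (!x) && u
Answer: WP = (!x) && u


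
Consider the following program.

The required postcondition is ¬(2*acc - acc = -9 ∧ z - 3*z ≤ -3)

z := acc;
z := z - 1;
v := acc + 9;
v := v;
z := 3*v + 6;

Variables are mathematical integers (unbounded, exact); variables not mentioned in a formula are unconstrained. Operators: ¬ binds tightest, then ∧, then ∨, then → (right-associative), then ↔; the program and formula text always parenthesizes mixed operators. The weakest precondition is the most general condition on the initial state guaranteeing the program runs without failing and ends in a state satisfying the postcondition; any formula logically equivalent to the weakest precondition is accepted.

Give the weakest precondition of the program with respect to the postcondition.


Working backward. After the program, the postcondition ¬(2*acc - acc = -9 ∧ z - 3*z ≤ -3) must hold; in canonical form it is ¬(acc = -9 ∧ 2*z ≥ 3).
Before z := 3*v + 6: ¬(acc = -9 ∧ 6*v ≥ -9)
Before v := v: ¬(acc = -9 ∧ 6*v ≥ -9)
Before v := acc + 9: ¬(acc = -9 ∧ 6*acc ≥ -63)
Before z := z - 1: ¬(acc = -9 ∧ 6*acc ≥ -63)
Before z := acc: ¬(acc = -9 ∧ 6*acc ≥ -63)
Answer: WP = ¬(acc = -9 ∧ 6*acc ≥ -63)


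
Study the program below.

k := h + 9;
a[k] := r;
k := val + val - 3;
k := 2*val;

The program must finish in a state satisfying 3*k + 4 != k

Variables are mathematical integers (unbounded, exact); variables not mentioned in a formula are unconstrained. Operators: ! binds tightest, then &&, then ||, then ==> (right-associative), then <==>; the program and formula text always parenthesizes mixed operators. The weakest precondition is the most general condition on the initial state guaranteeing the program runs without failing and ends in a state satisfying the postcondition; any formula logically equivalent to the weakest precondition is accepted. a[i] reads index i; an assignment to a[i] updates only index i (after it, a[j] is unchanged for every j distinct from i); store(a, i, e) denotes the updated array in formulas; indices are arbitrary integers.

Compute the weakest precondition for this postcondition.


Working backward. After the program, the postcondition 3*k + 4 != k must hold; in canonical form it is 2*k != -4.
Before k := 2*val: 4*val != -4
Before k := val + val - 3: 4*val != -4
Before a[k] := r: 4*val != -4
Before k := h + 9: 4*val != -4
Answer: WP = 4*val != -4


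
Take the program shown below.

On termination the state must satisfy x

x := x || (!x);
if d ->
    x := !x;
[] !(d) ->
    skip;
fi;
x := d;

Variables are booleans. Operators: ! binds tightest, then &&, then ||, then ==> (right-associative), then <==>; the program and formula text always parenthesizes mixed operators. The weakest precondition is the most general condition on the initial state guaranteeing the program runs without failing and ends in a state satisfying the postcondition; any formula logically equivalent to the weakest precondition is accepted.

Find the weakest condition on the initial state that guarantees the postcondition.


Working backward. After the program, x must hold.
Before x := d: d
Then branch requires d; else branch requires d.
Before the if: (!d) ==> d
Before x := x || (!x): (!d) ==> d
Answer: WP = (!d) ==> d


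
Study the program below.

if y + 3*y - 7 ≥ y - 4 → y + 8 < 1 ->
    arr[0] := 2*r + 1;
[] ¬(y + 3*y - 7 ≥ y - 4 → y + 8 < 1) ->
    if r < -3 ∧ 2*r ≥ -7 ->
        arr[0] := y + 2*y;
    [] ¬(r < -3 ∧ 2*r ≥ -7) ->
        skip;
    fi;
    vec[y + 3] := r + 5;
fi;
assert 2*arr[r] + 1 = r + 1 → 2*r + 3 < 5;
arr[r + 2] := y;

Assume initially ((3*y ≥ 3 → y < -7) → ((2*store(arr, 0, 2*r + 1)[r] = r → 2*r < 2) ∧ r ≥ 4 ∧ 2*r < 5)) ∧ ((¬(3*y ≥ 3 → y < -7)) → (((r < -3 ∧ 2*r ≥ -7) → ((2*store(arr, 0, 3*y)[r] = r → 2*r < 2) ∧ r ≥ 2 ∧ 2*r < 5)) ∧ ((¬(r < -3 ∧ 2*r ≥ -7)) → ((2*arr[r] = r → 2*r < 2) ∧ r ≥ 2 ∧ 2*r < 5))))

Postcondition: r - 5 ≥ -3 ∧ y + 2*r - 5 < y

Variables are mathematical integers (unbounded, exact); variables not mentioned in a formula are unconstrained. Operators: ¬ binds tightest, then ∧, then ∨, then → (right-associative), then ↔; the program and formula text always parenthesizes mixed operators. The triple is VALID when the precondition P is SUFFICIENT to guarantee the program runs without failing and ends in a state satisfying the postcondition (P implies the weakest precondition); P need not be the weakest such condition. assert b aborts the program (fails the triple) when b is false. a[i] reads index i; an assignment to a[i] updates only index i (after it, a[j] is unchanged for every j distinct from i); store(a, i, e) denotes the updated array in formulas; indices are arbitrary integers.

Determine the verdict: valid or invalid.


Working backward. After the program, the postcondition r - 5 ≥ -3 ∧ y + 2*r - 5 < y must hold; in canonical form it is r ≥ 2 ∧ 2*r < 5.
Before arr[r + 2] := y: r ≥ 2 ∧ 2*r < 5
Before assert 2*arr[r] + 1 = r + 1 → 2*r + 3 < 5: (2*arr[r] = r → 2*r < 2) ∧ r ≥ 2 ∧ 2*r < 5
Then branch requires (2*store(arr, 0, 2*r + 1)[r] = r → 2*r < 2) ∧ r ≥ 2 ∧ 2*r < 5; else branch requires ((r < -3 ∧ 2*r ≥ -7) → ((2*store(arr, 0, 3*y)[r] = r → 2*r < 2) ∧ r ≥ 2 ∧ 2*r < 5)) ∧ ((¬(r < -3 ∧ 2*r ≥ -7)) → ((2*arr[r] = r → 2*r < 2) ∧ r ≥ 2 ∧ 2*r < 5)).
Before the if: ((3*y ≥ 3 → y < -7) → ((2*store(arr, 0, 2*r + 1)[r] = r → 2*r < 2) ∧ r ≥ 2 ∧ 2*r < 5)) ∧ ((¬(3*y ≥ 3 → y < -7)) → (((r < -3 ∧ 2*r ≥ -7) → ((2*store(arr, 0, 3*y)[r] = r → 2*r < 2) ∧ r ≥ 2 ∧ 2*r < 5)) ∧ ((¬(r < -3 ∧ 2*r ≥ -7)) → ((2*arr[r] = r → 2*r < 2) ∧ r ≥ 2 ∧ 2*r < 5))))
The weakest precondition is ((3*y ≥ 3 → y < -7) → ((2*store(arr, 0, 2*r + 1)[r] = r → 2*r < 2) ∧ r ≥ 2 ∧ 2*r < 5)) ∧ ((¬(3*y ≥ 3 → y < -7)) → (((r < -3 ∧ 2*r ≥ -7) → ((2*store(arr, 0, 3*y)[r] = r → 2*r < 2) ∧ r ≥ 2 ∧ 2*r < 5)) ∧ ((¬(r < -3 ∧ 2*r ≥ -7)) → ((2*arr[r] = r → 2*r < 2) ∧ r ≥ 2 ∧ 2*r < 5)))).
Check whether ((3*y ≥ 3 → y < -7) → ((2*store(arr, 0, 2*r + 1)[r] = r → 2*r < 2) ∧ r ≥ 4 ∧ 2*r < 5)) ∧ ((¬(3*y ≥ 3 → y < -7)) → (((r < -3 ∧ 2*r ≥ -7) → ((2*store(arr, 0, 3*y)[r] = r → 2*r < 2) ∧ r ≥ 2 ∧ 2*r < 5)) ∧ ((¬(r < -3 ∧ 2*r ≥ -7)) → ((2*arr[r] = r → 2*r < 2) ∧ r ≥ 2 ∧ 2*r < 5)))) implies it.
Every state satisfying the precondition satisfies the weakest precondition: the implication holds.
Answer: valid


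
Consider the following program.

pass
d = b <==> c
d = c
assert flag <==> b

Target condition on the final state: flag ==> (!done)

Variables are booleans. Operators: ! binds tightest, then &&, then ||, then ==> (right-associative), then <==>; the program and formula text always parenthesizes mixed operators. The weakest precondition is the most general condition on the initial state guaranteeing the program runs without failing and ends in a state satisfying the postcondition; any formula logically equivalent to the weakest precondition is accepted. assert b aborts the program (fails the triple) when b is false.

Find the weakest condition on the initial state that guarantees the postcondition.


Working backward. After the program, flag ==> (!done) must hold.
Before assert flag <==> b: (flag <==> b) && (flag ==> (!done))
Before d := c: (flag <==> b) && (flag ==> (!done))
Before d := b <==> c: (flag <==> b) && (flag ==> (!done))
Before skip: (flag <==> b) && (flag ==> (!done))
Answer: WP = (flag <==> b) && (flag ==> (!done))


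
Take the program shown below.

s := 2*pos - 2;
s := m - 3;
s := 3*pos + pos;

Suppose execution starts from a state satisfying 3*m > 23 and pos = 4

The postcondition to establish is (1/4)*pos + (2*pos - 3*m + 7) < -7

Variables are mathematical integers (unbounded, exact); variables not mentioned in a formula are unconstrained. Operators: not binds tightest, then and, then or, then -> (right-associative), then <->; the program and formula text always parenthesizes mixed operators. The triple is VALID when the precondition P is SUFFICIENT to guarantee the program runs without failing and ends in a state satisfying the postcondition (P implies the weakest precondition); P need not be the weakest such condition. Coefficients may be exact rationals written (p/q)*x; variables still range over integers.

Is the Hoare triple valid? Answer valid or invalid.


Working backward. After the program, the postcondition (1/4)*pos + (2*pos - 3*m + 7) < -7 must hold; in canonical form it is (9/4)*pos < 3*m - 14.
Before s := 3*pos + pos: (9/4)*pos < 3*m - 14
Before s := m - 3: (9/4)*pos < 3*m - 14
Before s := 2*pos - 2: (9/4)*pos < 3*m - 14
The weakest precondition is (9/4)*pos < 3*m - 14.
Check whether 3*m > 23 and pos = 4 implies it.
Every state satisfying the precondition satisfies the weakest precondition: the implication holds.
Answer: valid


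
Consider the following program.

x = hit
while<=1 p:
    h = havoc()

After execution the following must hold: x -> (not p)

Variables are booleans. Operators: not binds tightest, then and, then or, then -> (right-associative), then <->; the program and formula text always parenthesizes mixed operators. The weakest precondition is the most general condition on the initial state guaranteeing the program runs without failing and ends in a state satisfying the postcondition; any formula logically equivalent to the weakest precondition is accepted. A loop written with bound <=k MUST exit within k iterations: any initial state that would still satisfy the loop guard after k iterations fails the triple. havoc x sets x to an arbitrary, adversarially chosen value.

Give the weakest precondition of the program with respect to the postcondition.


Working backward. After the program, x -> (not p) must hold.
Before the loop (bound <=1), unroll the exhaustion recursion (WP_0 = exit-now case; WP_j = one more guarded iteration, up to j = 1):
  WP_0: (not p) and (x -> (not p))
  WP_1: (p -> ((not p) and (x -> (not p)))) and ((not p) -> (x -> (not p)))
So before the loop: (p -> ((not p) and (x -> (not p)))) and ((not p) -> (x -> (not p)))
Before x := hit: (p -> ((not p) and (hit -> (not p)))) and ((not p) -> (hit -> (not p)))
Answer: WP = (p -> ((not p) and (hit -> (not p)))) and ((not p) -> (hit -> (not p)))


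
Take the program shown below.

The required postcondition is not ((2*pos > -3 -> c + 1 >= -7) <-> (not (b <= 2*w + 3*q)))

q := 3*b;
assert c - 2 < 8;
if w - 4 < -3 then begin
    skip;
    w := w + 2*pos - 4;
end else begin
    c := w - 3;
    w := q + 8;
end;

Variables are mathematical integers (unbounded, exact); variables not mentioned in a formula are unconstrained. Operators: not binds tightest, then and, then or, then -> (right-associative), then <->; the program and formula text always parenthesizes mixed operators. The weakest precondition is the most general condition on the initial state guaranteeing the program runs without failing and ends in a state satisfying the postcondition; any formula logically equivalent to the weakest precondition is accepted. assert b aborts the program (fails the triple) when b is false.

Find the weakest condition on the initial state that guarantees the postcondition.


Working backward. After the program, the postcondition not ((2*pos > -3 -> c + 1 >= -7) <-> (not (b <= 2*w + 3*q))) must hold; in canonical form it is not ((2*pos > -3 -> c >= -8) <-> (not (b <= 3*q + 2*w))).
Then branch requires not ((2*pos > -3 -> c >= -8) <-> (not (b <= 4*pos + 3*q + 2*w - 8))); else branch requires not ((2*pos > -3 -> w >= -5) <-> (not (b <= 5*q + 16))).
Before the if: (w < 1 -> (not ((2*pos > -3 -> c >= -8) <-> (not (b <= 4*pos + 3*q + 2*w - 8))))) and ((not (w < 1)) -> (not ((2*pos > -3 -> w >= -5) <-> (not (b <= 5*q + 16)))))
Before assert c - 2 < 8: c < 10 and (w < 1 -> (not ((2*pos > -3 -> c >= -8) <-> (not (b <= 4*pos + 3*q + 2*w - 8))))) and ((not (w < 1)) -> (not ((2*pos > -3 -> w >= -5) <-> (not (b <= 5*q + 16)))))
Before q := 3*b: c < 10 and (w < 1 -> (not ((2*pos > -3 -> c >= -8) <-> (not (8*b + 4*pos + 2*w >= 8))))) and ((not (w < 1)) -> (not ((2*pos > -3 -> w >= -5) <-> (not (14*b >= -16)))))
Answer: WP = c < 10 and (w < 1 -> (not ((2*pos > -3 -> c >= -8) <-> (not (8*b + 4*pos + 2*w >= 8))))) and ((not (w < 1)) -> (not ((2*pos > -3 -> w >= -5) <-> (not (14*b >= -16)))))


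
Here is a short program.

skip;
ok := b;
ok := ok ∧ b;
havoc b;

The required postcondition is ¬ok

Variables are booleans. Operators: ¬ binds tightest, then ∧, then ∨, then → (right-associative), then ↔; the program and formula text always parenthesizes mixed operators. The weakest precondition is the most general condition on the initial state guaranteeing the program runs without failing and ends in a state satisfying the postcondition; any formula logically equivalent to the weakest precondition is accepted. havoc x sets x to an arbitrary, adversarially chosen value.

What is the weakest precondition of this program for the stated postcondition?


Working backward. After the program, ¬ok must hold.
Before havoc b: ¬ok
Before ok := ok ∧ b: ¬(ok ∧ b)
Before ok := b: ¬b
Before skip: ¬b
Answer: WP = ¬b


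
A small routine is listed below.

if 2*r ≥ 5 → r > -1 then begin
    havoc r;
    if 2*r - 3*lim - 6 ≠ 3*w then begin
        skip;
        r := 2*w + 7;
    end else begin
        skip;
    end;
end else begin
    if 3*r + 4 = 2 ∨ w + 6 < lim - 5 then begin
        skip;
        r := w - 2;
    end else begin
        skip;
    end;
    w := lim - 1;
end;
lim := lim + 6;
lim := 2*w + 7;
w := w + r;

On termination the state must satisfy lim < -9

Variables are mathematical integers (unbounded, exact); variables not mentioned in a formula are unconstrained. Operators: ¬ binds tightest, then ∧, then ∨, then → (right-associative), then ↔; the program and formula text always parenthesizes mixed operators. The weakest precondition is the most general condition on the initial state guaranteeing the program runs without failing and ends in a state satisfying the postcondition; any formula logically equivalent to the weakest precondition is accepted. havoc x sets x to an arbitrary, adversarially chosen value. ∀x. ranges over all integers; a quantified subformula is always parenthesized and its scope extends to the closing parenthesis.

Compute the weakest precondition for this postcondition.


Working backward. After the program, lim < -9 must hold.
Before w := w + r: lim < -9
Before lim := 2*w + 7: 2*w < -16
Before lim := lim + 6: 2*w < -16
Then branch requires ∀r_1. ((2*r_1 ≠ 3*lim + 3*w + 6 → 2*w < -16) ∧ ((¬(2*r_1 ≠ 3*lim + 3*w + 6)) → 2*w < -16)); else branch requires ((3*r = -2 ∨ w < lim - 11) → 2*lim < -14) ∧ ((¬(3*r = -2 ∨ w < lim - 11)) → 2*lim < -14).
Before the if: ((2*r ≥ 5 → r > -1) → (∀r_1. ((2*r_1 ≠ 3*lim + 3*w + 6 → 2*w < -16) ∧ ((¬(2*r_1 ≠ 3*lim + 3*w + 6)) → 2*w < -16)))) ∧ ((¬(2*r ≥ 5 → r > -1)) → (((3*r = -2 ∨ w < lim - 11) → 2*lim < -14) ∧ ((¬(3*r = -2 ∨ w < lim - 11)) → 2*lim < -14)))
Answer: WP = ((2*r ≥ 5 → r > -1) → (∀r_1. ((2*r_1 ≠ 3*lim + 3*w + 6 → 2*w < -16) ∧ ((¬(2*r_1 ≠ 3*lim + 3*w + 6)) → 2*w < -16)))) ∧ ((¬(2*r ≥ 5 → r > -1)) → (((3*r = -2 ∨ w < lim - 11) → 2*lim < -14) ∧ ((¬(3*r = -2 ∨ w < lim - 11)) → 2*lim < -14)))


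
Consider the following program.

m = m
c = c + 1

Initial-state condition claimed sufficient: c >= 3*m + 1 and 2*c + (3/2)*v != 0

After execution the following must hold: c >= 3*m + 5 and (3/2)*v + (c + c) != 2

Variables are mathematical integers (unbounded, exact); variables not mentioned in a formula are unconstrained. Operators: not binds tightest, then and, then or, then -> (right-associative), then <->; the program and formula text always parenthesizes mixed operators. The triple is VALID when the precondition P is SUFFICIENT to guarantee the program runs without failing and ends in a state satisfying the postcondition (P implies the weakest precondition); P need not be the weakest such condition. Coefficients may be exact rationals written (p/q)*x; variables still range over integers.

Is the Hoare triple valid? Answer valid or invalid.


Working backward. After the program, the postcondition c >= 3*m + 5 and (3/2)*v + (c + c) != 2 must hold; in canonical form it is c >= 3*m + 5 and 2*c + (3/2)*v != 2.
Before c := c + 1: c >= 3*m + 4 and 2*c + (3/2)*v != 0
Before m := m: c >= 3*m + 4 and 2*c + (3/2)*v != 0
The weakest precondition is c >= 3*m + 4 and 2*c + (3/2)*v != 0.
Check whether c >= 3*m + 1 and 2*c + (3/2)*v != 0 implies it.
Countermodel: at the initial state c = 1, m = 0, v = -1, the precondition holds but the weakest precondition fails.
Answer: invalid


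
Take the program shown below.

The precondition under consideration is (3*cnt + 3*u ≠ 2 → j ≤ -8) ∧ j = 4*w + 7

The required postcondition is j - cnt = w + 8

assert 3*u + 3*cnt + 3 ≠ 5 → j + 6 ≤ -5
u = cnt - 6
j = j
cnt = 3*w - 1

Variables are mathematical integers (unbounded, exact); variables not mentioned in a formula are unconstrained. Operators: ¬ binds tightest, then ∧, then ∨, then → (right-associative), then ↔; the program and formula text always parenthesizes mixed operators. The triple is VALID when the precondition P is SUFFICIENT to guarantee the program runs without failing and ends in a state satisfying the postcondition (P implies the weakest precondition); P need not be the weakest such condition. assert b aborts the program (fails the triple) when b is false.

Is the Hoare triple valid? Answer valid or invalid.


Working backward. After the program, the postcondition j - cnt = w + 8 must hold; in canonical form it is j = cnt + w + 8.
Before cnt := 3*w - 1: j = 4*w + 7
Before j := j: j = 4*w + 7
Before u := cnt - 6: j = 4*w + 7
Before assert 3*u + 3*cnt + 3 ≠ 5 → j + 6 ≤ -5: (3*cnt + 3*u ≠ 2 → j ≤ -11) ∧ j = 4*w + 7
The weakest precondition is (3*cnt + 3*u ≠ 2 → j ≤ -11) ∧ j = 4*w + 7.
Check whether (3*cnt + 3*u ≠ 2 → j ≤ -8) ∧ j = 4*w + 7 implies it.
Countermodel: at the initial state cnt = 0, j = -9, u = 0, w = -4, the precondition holds but the weakest precondition fails.
Answer: invalid


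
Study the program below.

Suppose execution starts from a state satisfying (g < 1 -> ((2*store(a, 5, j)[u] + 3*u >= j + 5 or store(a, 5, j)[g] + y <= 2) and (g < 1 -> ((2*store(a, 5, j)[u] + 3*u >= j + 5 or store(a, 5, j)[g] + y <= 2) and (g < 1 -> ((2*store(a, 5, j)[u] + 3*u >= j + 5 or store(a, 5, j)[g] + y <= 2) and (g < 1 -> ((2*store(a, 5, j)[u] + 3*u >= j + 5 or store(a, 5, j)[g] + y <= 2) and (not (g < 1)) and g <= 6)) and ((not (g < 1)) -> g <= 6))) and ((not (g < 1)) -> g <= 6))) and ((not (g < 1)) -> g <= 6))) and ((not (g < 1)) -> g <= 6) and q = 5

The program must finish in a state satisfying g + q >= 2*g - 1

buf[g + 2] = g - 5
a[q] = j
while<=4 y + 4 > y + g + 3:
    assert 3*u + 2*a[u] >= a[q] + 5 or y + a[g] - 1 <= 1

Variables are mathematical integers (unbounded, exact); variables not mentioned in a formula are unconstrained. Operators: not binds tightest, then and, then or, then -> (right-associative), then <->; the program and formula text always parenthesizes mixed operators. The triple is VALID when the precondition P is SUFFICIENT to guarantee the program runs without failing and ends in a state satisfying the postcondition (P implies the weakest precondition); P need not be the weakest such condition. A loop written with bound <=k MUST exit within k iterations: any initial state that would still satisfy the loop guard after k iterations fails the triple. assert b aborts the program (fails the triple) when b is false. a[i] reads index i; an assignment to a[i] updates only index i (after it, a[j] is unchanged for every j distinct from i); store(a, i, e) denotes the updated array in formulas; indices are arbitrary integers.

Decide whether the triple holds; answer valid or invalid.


Working backward. After the program, the postcondition g + q >= 2*g - 1 must hold; in canonical form it is q >= g - 1.
Before the loop (bound <=4), unroll the exhaustion recursion (WP_0 = exit-now case; WP_j = one more guarded iteration, up to j = 4):
  WP_0: (not (g < 1)) and q >= g - 1
  WP_1: (g < 1 -> ((2*a[u] + 3*u >= a[q] + 5 or a[g] + y <= 2) and (not (g < 1)) and q >= g - 1)) and ((not (g < 1)) -> q >= g - 1)
  WP_2: (g < 1 -> ((2*a[u] + 3*u >= a[q] + 5 or a[g] + y <= 2) and (g < 1 -> ((2*a[u] + 3*u >= a[q] + 5 or a[g] + y <= 2) and (not (g < 1)) and q >= g - 1)) and ((not (g < 1)) -> q >= g - 1))) and ((not (g < 1)) -> q >= g - 1)
  WP_3: (g < 1 -> ((2*a[u] + 3*u >= a[q] + 5 or a[g] + y <= 2) and (g < 1 -> ((2*a[u] + 3*u >= a[q] + 5 or a[g] + y <= 2) and (g < 1 -> ((2*a[u] + 3*u >= a[q] + 5 or a[g] + y <= 2) and (not (g < 1)) and q >= g - 1)) and ((not (g < 1)) -> q >= g - 1))) and ((not (g < 1)) -> q >= g - 1))) and ((not (g < 1)) -> q >= g - 1)
  WP_4: (g < 1 -> ((2*a[u] + 3*u >= a[q] + 5 or a[g] + y <= 2) and (g < 1 -> ((2*a[u] + 3*u >= a[q] + 5 or a[g] + y <= 2) and (g < 1 -> ((2*a[u] + 3*u >= a[q] + 5 or a[g] + y <= 2) and (g < 1 -> ((2*a[u] + 3*u >= a[q] + 5 or a[g] + y <= 2) and (not (g < 1)) and q >= g - 1)) and ((not (g < 1)) -> q >= g - 1))) and ((not (g < 1)) -> q >= g - 1))) and ((not (g < 1)) -> q >= g - 1))) and ((not (g < 1)) -> q >= g - 1)
So before the loop: (g < 1 -> ((2*a[u] + 3*u >= a[q] + 5 or a[g] + y <= 2) and (g < 1 -> ((2*a[u] + 3*u >= a[q] + 5 or a[g] + y <= 2) and (g < 1 -> ((2*a[u] + 3*u >= a[q] + 5 or a[g] + y <= 2) and (g < 1 -> ((2*a[u] + 3*u >= a[q] + 5 or a[g] + y <= 2) and (not (g < 1)) and q >= g - 1)) and ((not (g < 1)) -> q >= g - 1))) and ((not (g < 1)) -> q >= g - 1))) and ((not (g < 1)) -> q >= g - 1))) and ((not (g < 1)) -> q >= g - 1)
Before a[q] := j: (g < 1 -> ((2*store(a, q, j)[u] + 3*u >= store(a, q, j)[q] + 5 or store(a, q, j)[g] + y <= 2) and (g < 1 -> ((2*store(a, q, j)[u] + 3*u >= store(a, q, j)[q] + 5 or store(a, q, j)[g] + y <= 2) and (g < 1 -> ((2*store(a, q, j)[u] + 3*u >= store(a, q, j)[q] + 5 or store(a, q, j)[g] + y <= 2) and (g < 1 -> ((2*store(a, q, j)[u] + 3*u >= store(a, q, j)[q] + 5 or store(a, q, j)[g] + y <= 2) and (not (g < 1)) and q >= g - 1)) and ((not (g < 1)) -> q >= g - 1))) and ((not (g < 1)) -> q >= g - 1))) and ((not (g < 1)) -> q >= g - 1))) and ((not (g < 1)) -> q >= g - 1)
Before buf[g + 2] := g - 5: (g < 1 -> ((2*store(a, q, j)[u] + 3*u >= store(a, q, j)[q] + 5 or store(a, q, j)[g] + y <= 2) and (g < 1 -> ((2*store(a, q, j)[u] + 3*u >= store(a, q, j)[q] + 5 or store(a, q, j)[g] + y <= 2) and (g < 1 -> ((2*store(a, q, j)[u] + 3*u >= store(a, q, j)[q] + 5 or store(a, q, j)[g] + y <= 2) and (g < 1 -> ((2*store(a, q, j)[u] + 3*u >= store(a, q, j)[q] + 5 or store(a, q, j)[g] + y <= 2) and (not (g < 1)) and q >= g - 1)) and ((not (g < 1)) -> q >= g - 1))) and ((not (g < 1)) -> q >= g - 1))) and ((not (g < 1)) -> q >= g - 1))) and ((not (g < 1)) -> q >= g - 1)
The weakest precondition is (g < 1 -> ((2*store(a, q, j)[u] + 3*u >= store(a, q, j)[q] + 5 or store(a, q, j)[g] + y <= 2) and (g < 1 -> ((2*store(a, q, j)[u] + 3*u >= store(a, q, j)[q] + 5 or store(a, q, j)[g] + y <= 2) and (g < 1 -> ((2*store(a, q, j)[u] + 3*u >= store(a, q, j)[q] + 5 or store(a, q, j)[g] + y <= 2) and (g < 1 -> ((2*store(a, q, j)[u] + 3*u >= store(a, q, j)[q] + 5 or store(a, q, j)[g] + y <= 2) and (not (g < 1)) and q >= g - 1)) and ((not (g < 1)) -> q >= g - 1))) and ((not (g < 1)) -> q >= g - 1))) and ((not (g < 1)) -> q >= g - 1))) and ((not (g < 1)) -> q >= g - 1).
Check whether (g < 1 -> ((2*store(a, 5, j)[u] + 3*u >= j + 5 or store(a, 5, j)[g] + y <= 2) and (g < 1 -> ((2*store(a, 5, j)[u] + 3*u >= j + 5 or store(a, 5, j)[g] + y <= 2) and (g < 1 -> ((2*store(a, 5, j)[u] + 3*u >= j + 5 or store(a, 5, j)[g] + y <= 2) and (g < 1 -> ((2*store(a, 5, j)[u] + 3*u >= j + 5 or store(a, 5, j)[g] + y <= 2) and (not (g < 1)) and g <= 6)) and ((not (g < 1)) -> g <= 6))) and ((not (g < 1)) -> g <= 6))) and ((not (g < 1)) -> g <= 6))) and ((not (g < 1)) -> g <= 6) and q = 5 implies it.
Every state satisfying the precondition satisfies the weakest precondition: the implication holds.
Answer: valid


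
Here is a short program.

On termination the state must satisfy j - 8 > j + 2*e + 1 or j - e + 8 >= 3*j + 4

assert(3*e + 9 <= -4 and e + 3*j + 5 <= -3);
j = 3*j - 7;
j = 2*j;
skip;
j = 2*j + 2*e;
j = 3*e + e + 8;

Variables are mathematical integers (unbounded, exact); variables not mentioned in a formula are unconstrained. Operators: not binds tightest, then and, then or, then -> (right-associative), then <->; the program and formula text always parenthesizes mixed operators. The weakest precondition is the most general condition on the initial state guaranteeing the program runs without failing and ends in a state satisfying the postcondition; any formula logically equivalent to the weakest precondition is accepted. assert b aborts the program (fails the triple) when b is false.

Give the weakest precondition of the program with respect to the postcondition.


Working backward. After the program, the postcondition j - 8 > j + 2*e + 1 or j - e + 8 >= 3*j + 4 must hold; in canonical form it is 2*e < -9 or e + 2*j <= 4.
Before j := 3*e + e + 8: 2*e < -9 or 9*e <= -12
Before j := 2*j + 2*e: 2*e < -9 or 9*e <= -12
Before skip: 2*e < -9 or 9*e <= -12
Before j := 2*j: 2*e < -9 or 9*e <= -12
Before j := 3*j - 7: 2*e < -9 or 9*e <= -12
Before assert 3*e + 9 <= -4 and e + 3*j + 5 <= -3: 3*e <= -13 and e + 3*j <= -8 and (2*e < -9 or 9*e <= -12)
Answer: WP = 3*e <= -13 and e + 3*j <= -8 and (2*e < -9 or 9*e <= -12)


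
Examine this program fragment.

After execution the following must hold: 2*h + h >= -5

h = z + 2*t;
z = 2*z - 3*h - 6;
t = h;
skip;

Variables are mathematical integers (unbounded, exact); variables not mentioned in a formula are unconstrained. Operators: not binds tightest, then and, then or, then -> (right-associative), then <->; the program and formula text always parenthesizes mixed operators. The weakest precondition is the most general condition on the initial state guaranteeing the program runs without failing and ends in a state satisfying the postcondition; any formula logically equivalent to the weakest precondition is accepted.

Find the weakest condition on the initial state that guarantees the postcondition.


Working backward. After the program, the postcondition 2*h + h >= -5 must hold; in canonical form it is 3*h >= -5.
Before skip: 3*h >= -5
Before t := h: 3*h >= -5
Before z := 2*z - 3*h - 6: 3*h >= -5
Before h := z + 2*t: 6*t + 3*z >= -5
Answer: WP = 6*t + 3*z >= -5


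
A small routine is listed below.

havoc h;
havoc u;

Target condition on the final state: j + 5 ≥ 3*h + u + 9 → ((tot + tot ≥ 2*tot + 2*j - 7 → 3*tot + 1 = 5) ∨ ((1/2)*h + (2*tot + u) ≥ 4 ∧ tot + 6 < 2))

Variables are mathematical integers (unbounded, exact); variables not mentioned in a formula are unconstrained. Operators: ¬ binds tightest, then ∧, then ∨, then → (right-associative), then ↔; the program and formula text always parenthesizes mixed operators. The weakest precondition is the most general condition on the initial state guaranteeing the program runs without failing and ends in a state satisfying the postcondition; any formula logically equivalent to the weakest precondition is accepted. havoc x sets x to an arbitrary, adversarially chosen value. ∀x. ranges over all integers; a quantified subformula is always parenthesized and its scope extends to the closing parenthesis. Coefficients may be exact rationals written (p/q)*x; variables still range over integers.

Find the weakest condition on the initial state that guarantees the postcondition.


Working backward. After the program, the postcondition j + 5 ≥ 3*h + u + 9 → ((tot + tot ≥ 2*tot + 2*j - 7 → 3*tot + 1 = 5) ∨ ((1/2)*h + (2*tot + u) ≥ 4 ∧ tot + 6 < 2)) must hold; in canonical form it is j ≥ 3*h + u + 4 → ((2*j ≤ 7 → 3*tot = 4) ∨ ((1/2)*h + 2*tot + u ≥ 4 ∧ tot < -4)).
Before havoc u: ∀u_1. (j ≥ 3*h + u_1 + 4 → ((2*j ≤ 7 → 3*tot = 4) ∨ ((1/2)*h + 2*tot + u_1 ≥ 4 ∧ tot < -4)))
Before havoc h: ∀h_1. (∀u_1. (j ≥ 3*h_1 + u_1 + 4 → ((2*j ≤ 7 → 3*tot = 4) ∨ ((1/2)*h_1 + 2*tot + u_1 ≥ 4 ∧ tot < -4))))
Answer: WP = ∀h_1. (∀u_1. (j ≥ 3*h_1 + u_1 + 4 → ((2*j ≤ 7 → 3*tot = 4) ∨ ((1/2)*h_1 + 2*tot + u_1 ≥ 4 ∧ tot < -4))))


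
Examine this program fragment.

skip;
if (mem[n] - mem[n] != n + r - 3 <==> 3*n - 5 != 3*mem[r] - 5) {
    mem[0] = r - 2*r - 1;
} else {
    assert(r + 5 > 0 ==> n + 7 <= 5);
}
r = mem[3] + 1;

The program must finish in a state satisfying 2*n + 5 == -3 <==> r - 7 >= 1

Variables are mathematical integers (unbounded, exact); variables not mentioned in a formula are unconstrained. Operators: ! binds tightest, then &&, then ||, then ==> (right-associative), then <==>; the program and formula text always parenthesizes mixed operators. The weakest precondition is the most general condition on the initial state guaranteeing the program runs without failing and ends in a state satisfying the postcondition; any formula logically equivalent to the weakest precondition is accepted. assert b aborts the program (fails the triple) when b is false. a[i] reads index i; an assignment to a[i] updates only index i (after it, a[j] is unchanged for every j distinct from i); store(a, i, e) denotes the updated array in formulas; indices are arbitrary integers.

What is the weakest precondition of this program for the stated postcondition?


Working backward. After the program, the postcondition 2*n + 5 == -3 <==> r - 7 >= 1 must hold; in canonical form it is 2*n == -8 <==> r >= 8.
Before r := mem[3] + 1: 2*n == -8 <==> mem[3] >= 7
Then branch requires 2*n == -8 <==> mem[3] >= 7; else branch requires (r > -5 ==> n <= -2) && (2*n == -8 <==> mem[3] >= 7).
Before the if: ((n + r != 3 <==> 3*n != 3*mem[r]) ==> (2*n == -8 <==> mem[3] >= 7)) && ((!(n + r != 3 <==> 3*n != 3*mem[r])) ==> ((r > -5 ==> n <= -2) && (2*n == -8 <==> mem[3] >= 7)))
Before skip: ((n + r != 3 <==> 3*n != 3*mem[r]) ==> (2*n == -8 <==> mem[3] >= 7)) && ((!(n + r != 3 <==> 3*n != 3*mem[r])) ==> ((r > -5 ==> n <= -2) && (2*n == -8 <==> mem[3] >= 7)))
Answer: WP = ((n + r != 3 <==> 3*n != 3*mem[r]) ==> (2*n == -8 <==> mem[3] >= 7)) && ((!(n + r != 3 <==> 3*n != 3*mem[r])) ==> ((r > -5 ==> n <= -2) && (2*n == -8 <==> mem[3] >= 7)))


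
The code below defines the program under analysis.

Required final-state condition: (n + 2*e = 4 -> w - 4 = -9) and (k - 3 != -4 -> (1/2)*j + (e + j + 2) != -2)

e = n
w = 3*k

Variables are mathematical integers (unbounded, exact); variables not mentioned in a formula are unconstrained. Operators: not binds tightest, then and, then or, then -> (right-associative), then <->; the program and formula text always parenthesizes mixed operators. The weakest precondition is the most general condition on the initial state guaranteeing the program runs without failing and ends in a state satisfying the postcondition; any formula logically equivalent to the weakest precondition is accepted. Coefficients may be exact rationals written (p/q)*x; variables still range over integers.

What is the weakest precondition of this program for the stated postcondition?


Working backward. After the program, the postcondition (n + 2*e = 4 -> w - 4 = -9) and (k - 3 != -4 -> (1/2)*j + (e + j + 2) != -2) must hold; in canonical form it is (2*e + n = 4 -> w = -5) and (k != -1 -> e + (3/2)*j != -4).
Before w := 3*k: (2*e + n = 4 -> 3*k = -5) and (k != -1 -> e + (3/2)*j != -4)
Before e := n: (3*n = 4 -> 3*k = -5) and (k != -1 -> (3/2)*j + n != -4)
Answer: WP = (3*n = 4 -> 3*k = -5) and (k != -1 -> (3/2)*j + n != -4)


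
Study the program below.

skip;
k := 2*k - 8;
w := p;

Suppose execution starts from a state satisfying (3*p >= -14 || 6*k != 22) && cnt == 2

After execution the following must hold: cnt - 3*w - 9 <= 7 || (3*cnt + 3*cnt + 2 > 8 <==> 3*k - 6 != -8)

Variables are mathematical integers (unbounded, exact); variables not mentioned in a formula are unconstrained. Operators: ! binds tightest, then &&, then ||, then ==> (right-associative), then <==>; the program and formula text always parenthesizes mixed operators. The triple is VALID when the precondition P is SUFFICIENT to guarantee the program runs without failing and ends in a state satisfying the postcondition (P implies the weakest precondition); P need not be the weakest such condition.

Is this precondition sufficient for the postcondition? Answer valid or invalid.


Working backward. After the program, the postcondition cnt - 3*w - 9 <= 7 || (3*cnt + 3*cnt + 2 > 8 <==> 3*k - 6 != -8) must hold; in canonical form it is cnt <= 3*w + 16 || (6*cnt > 6 <==> 3*k != -2).
Before w := p: cnt <= 3*p + 16 || (6*cnt > 6 <==> 3*k != -2)
Before k := 2*k - 8: cnt <= 3*p + 16 || (6*cnt > 6 <==> 6*k != 22)
Before skip: cnt <= 3*p + 16 || (6*cnt > 6 <==> 6*k != 22)
The weakest precondition is cnt <= 3*p + 16 || (6*cnt > 6 <==> 6*k != 22).
Check whether (3*p >= -14 || 6*k != 22) && cnt == 2 implies it.
Every state satisfying the precondition satisfies the weakest precondition: the implication holds.
Answer: valid


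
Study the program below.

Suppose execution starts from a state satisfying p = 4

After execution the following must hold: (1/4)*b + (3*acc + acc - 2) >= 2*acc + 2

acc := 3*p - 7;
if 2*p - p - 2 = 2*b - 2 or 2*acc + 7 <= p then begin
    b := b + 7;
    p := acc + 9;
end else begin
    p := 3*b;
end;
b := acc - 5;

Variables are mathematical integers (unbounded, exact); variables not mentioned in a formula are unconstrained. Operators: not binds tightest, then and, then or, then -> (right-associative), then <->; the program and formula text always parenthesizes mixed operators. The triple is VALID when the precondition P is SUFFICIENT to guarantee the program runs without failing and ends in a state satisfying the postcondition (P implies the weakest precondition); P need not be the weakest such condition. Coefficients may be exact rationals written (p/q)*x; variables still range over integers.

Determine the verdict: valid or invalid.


Working backward. After the program, the postcondition (1/4)*b + (3*acc + acc - 2) >= 2*acc + 2 must hold; in canonical form it is 2*acc + (1/4)*b >= 4.
Before b := acc - 5: (9/4)*acc >= 21/4
Then branch requires (9/4)*acc >= 21/4; else branch requires (9/4)*acc >= 21/4.
Before the if: ((p = 2*b or 2*acc <= p - 7) -> (9/4)*acc >= 21/4) and ((not (p = 2*b or 2*acc <= p - 7)) -> (9/4)*acc >= 21/4)
Before acc := 3*p - 7: ((p = 2*b or 5*p <= 7) -> (27/4)*p >= 21) and ((not (p = 2*b or 5*p <= 7)) -> (27/4)*p >= 21)
The weakest precondition is ((p = 2*b or 5*p <= 7) -> (27/4)*p >= 21) and ((not (p = 2*b or 5*p <= 7)) -> (27/4)*p >= 21).
Check whether p = 4 implies it.
Every state satisfying the precondition satisfies the weakest precondition: the implication holds.
Answer: valid


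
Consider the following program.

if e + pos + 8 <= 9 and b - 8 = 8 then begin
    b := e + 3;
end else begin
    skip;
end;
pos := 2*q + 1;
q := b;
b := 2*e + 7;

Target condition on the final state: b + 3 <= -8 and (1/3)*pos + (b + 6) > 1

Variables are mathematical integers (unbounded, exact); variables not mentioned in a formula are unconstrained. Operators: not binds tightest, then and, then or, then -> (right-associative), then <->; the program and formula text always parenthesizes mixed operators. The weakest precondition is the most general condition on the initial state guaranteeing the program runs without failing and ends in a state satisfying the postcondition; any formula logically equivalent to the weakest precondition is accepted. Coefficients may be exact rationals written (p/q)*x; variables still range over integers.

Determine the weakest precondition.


Working backward. After the program, the postcondition b + 3 <= -8 and (1/3)*pos + (b + 6) > 1 must hold; in canonical form it is b <= -11 and b + (1/3)*pos > -5.
Before b := 2*e + 7: 2*e <= -18 and 2*e + (1/3)*pos > -12
Before q := b: 2*e <= -18 and 2*e + (1/3)*pos > -12
Before pos := 2*q + 1: 2*e <= -18 and 2*e + (2/3)*q > -37/3
Then branch requires 2*e <= -18 and 2*e + (2/3)*q > -37/3; else branch requires 2*e <= -18 and 2*e + (2/3)*q > -37/3.
Before the if: ((e + pos <= 1 and b = 16) -> (2*e <= -18 and 2*e + (2/3)*q > -37/3)) and ((not (e + pos <= 1 and b = 16)) -> (2*e <= -18 and 2*e + (2/3)*q > -37/3))
Answer: WP = ((e + pos <= 1 and b = 16) -> (2*e <= -18 and 2*e + (2/3)*q > -37/3)) and ((not (e + pos <= 1 and b = 16)) -> (2*e <= -18 and 2*e + (2/3)*q > -37/3))


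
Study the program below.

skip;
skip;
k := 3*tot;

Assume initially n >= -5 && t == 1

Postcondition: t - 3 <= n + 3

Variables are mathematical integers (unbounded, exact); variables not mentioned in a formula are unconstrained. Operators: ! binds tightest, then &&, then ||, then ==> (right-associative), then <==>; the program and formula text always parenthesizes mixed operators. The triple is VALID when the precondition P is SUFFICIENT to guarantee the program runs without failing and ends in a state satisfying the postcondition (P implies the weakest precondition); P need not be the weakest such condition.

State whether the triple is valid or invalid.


Working backward. After the program, the postcondition t - 3 <= n + 3 must hold; in canonical form it is t <= n + 6.
Before k := 3*tot: t <= n + 6
Before skip: t <= n + 6
Before skip: t <= n + 6
The weakest precondition is t <= n + 6.
Check whether n >= -5 && t == 1 implies it.
Every state satisfying the precondition satisfies the weakest precondition: the implication holds.
Answer: valid


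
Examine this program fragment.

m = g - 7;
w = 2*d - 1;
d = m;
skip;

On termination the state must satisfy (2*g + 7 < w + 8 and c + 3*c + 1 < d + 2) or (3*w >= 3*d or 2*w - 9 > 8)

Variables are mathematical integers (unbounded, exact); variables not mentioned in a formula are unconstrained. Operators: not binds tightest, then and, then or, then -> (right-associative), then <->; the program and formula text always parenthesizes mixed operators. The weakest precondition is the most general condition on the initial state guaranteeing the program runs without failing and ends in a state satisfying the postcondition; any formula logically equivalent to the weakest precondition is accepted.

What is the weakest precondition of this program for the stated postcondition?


Working backward. After the program, the postcondition (2*g + 7 < w + 8 and c + 3*c + 1 < d + 2) or (3*w >= 3*d or 2*w - 9 > 8) must hold; in canonical form it is (2*g < w + 1 and 4*c < d + 1) or 3*w >= 3*d or 2*w > 17.
Before skip: (2*g < w + 1 and 4*c < d + 1) or 3*w >= 3*d or 2*w > 17
Before d := m: (2*g < w + 1 and 4*c < m + 1) or 3*w >= 3*m or 2*w > 17
Before w := 2*d - 1: (2*g < 2*d and 4*c < m + 1) or 6*d >= 3*m + 3 or 4*d > 19
Before m := g - 7: (2*g < 2*d and 4*c < g - 6) or 6*d >= 3*g - 18 or 4*d > 19
Answer: WP = (2*g < 2*d and 4*c < g - 6) or 6*d >= 3*g - 18 or 4*d > 19


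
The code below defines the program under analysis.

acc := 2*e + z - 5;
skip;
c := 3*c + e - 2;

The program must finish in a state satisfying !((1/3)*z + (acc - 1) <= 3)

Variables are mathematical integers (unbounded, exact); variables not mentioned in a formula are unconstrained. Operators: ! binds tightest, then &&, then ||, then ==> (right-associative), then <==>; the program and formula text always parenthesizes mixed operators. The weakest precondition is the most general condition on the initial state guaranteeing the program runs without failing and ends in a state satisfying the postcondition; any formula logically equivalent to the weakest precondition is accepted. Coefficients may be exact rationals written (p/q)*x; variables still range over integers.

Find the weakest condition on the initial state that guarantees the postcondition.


Working backward. After the program, the postcondition !((1/3)*z + (acc - 1) <= 3) must hold; in canonical form it is !(acc + (1/3)*z <= 4).
Before c := 3*c + e - 2: !(acc + (1/3)*z <= 4)
Before skip: !(acc + (1/3)*z <= 4)
Before acc := 2*e + z - 5: !(2*e + (4/3)*z <= 9)
Answer: WP = !(2*e + (4/3)*z <= 9)
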